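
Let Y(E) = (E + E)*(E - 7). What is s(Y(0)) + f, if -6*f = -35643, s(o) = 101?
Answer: 12083/2 ≈ 6041.5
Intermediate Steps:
Y(E) = 2*E*(-7 + E) (Y(E) = (2*E)*(-7 + E) = 2*E*(-7 + E))
f = 11881/2 (f = -⅙*(-35643) = 11881/2 ≈ 5940.5)
s(Y(0)) + f = 101 + 11881/2 = 12083/2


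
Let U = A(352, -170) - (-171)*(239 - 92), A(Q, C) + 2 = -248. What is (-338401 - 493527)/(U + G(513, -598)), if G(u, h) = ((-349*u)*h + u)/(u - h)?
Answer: -10503091/1530842 ≈ -6.8610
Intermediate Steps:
A(Q, C) = -250 (A(Q, C) = -2 - 248 = -250)
U = 24887 (U = -250 - (-171)*(239 - 92) = -250 - (-171)*147 = -250 - 1*(-25137) = -250 + 25137 = 24887)
G(u, h) = (u - 349*h*u)/(u - h) (G(u, h) = (-349*h*u + u)/(u - h) = (u - 349*h*u)/(u - h))
(-338401 - 493527)/(U + G(513, -598)) = (-338401 - 493527)/(24887 + 513*(-1 + 349*(-598))/(-598 - 1*513)) = -831928/(24887 + 513*(-1 - 208702)/(-598 - 513)) = -831928/(24887 + 513*(-208703)/(-1111)) = -831928/(24887 + 513*(-1/1111)*(-208703)) = -831928/(24887 + 9733149/101) = -831928/12246736/101 = -831928*101/12246736 = -10503091/1530842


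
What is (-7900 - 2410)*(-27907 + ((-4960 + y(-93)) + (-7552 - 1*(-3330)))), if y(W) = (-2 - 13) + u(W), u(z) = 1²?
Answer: 382531930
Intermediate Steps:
u(z) = 1
y(W) = -14 (y(W) = (-2 - 13) + 1 = -15 + 1 = -14)
(-7900 - 2410)*(-27907 + ((-4960 + y(-93)) + (-7552 - 1*(-3330)))) = (-7900 - 2410)*(-27907 + ((-4960 - 14) + (-7552 - 1*(-3330)))) = -10310*(-27907 + (-4974 + (-7552 + 3330))) = -10310*(-27907 + (-4974 - 4222)) = -10310*(-27907 - 9196) = -10310*(-37103) = 382531930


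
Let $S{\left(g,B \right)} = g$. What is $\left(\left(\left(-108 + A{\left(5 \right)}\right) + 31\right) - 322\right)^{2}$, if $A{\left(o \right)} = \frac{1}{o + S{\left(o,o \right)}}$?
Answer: $\frac{15912121}{100} \approx 1.5912 \cdot 10^{5}$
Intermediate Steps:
$A{\left(o \right)} = \frac{1}{2 o}$ ($A{\left(o \right)} = \frac{1}{o + o} = \frac{1}{2 o}$)
$\left(\left(\left(-108 + A{\left(5 \right)}\right) + 31\right) - 322\right)^{2} = \left(\left(\left(-108 + \frac{1}{2 \cdot 5}\right) + 31\right) - 322\right)^{2} = \left(\left(\left(-108 + \frac{1}{2} \cdot \frac{1}{5}\right) + 31\right) - 322\right)^{2} = \left(\left(\left(-108 + \frac{1}{10}\right) + 31\right) - 322\right)^{2} = \left(\left(- \frac{1079}{10} + 31\right) - 322\right)^{2} = \left(- \frac{769}{10} - 322\right)^{2} = \left(- \frac{3989}{10}\right)^{2} = \frac{15912121}{100}$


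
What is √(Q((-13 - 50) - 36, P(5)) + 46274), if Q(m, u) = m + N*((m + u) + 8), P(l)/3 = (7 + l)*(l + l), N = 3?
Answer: 13*√278 ≈ 216.75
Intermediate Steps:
P(l) = 6*l*(7 + l) (P(l) = 3*((7 + l)*(l + l)) = 3*((7 + l)*(2*l)) = 3*(2*l*(7 + l)) = 6*l*(7 + l))
Q(m, u) = 24 + 3*u + 4*m (Q(m, u) = m + 3*((m + u) + 8) = m + 3*(8 + m + u) = m + (24 + 3*m + 3*u) = 24 + 3*u + 4*m)
√(Q((-13 - 50) - 36, P(5)) + 46274) = √((24 + 3*(6*5*(7 + 5)) + 4*((-13 - 50) - 36)) + 46274) = √((24 + 3*(6*5*12) + 4*(-63 - 36)) + 46274) = √((24 + 3*360 + 4*(-99)) + 46274) = √((24 + 1080 - 396) + 46274) = √(708 + 46274) = √46982 = 13*√278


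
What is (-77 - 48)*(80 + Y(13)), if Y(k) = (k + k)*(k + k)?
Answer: -94500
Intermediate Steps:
Y(k) = 4*k**2 (Y(k) = (2*k)*(2*k) = 4*k**2)
(-77 - 48)*(80 + Y(13)) = (-77 - 48)*(80 + 4*13**2) = -125*(80 + 4*169) = -125*(80 + 676) = -125*756 = -94500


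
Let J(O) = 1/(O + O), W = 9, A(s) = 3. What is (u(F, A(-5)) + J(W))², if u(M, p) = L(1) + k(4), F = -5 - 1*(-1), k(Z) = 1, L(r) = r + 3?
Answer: 8281/324 ≈ 25.559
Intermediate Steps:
L(r) = 3 + r
F = -4 (F = -5 + 1 = -4)
u(M, p) = 5 (u(M, p) = (3 + 1) + 1 = 4 + 1 = 5)
J(O) = 1/(2*O)
(u(F, A(-5)) + J(W))² = (5 + (½)/9)² = (5 + (½)*(⅑))² = (5 + 1/18)² = (91/18)² = 8281/324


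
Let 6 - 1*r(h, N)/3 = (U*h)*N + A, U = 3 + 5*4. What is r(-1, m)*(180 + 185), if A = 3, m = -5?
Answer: -122640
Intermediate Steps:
U = 23 (U = 3 + 20 = 23)
r(h, N) = 9 - 69*N*h (r(h, N) = 18 - 3*((23*h)*N + 3) = 18 - 3*(23*N*h + 3) = 18 - 3*(3 + 23*N*h) = 18 + (-9 - 69*N*h) = 9 - 69*N*h)
r(-1, m)*(180 + 185) = (9 - 69*(-5)*(-1))*(180 + 185) = (9 - 345)*365 = -336*365 = -122640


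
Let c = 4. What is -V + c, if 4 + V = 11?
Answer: -3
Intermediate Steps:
V = 7 (V = -4 + 11 = 7)
-V + c = -1*7 + 4 = -7 + 4 = -3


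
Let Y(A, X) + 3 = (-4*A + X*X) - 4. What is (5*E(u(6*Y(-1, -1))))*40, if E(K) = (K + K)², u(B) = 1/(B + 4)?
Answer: 25/2 ≈ 12.500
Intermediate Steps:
Y(A, X) = -7 + X² - 4*A (Y(A, X) = -3 + ((-4*A + X*X) - 4) = -3 + ((-4*A + X²) - 4) = -3 + ((X² - 4*A) - 4) = -3 + (-4 + X² - 4*A) = -7 + X² - 4*A)
u(B) = 1/(4 + B)
E(K) = 4*K² (E(K) = (2*K)² = 4*K²)
(5*E(u(6*Y(-1, -1))))*40 = (5*(4*(1/(4 + 6*(-7 + (-1)² - 4*(-1))))²))*40 = (5*(4*(1/(4 + 6*(-7 + 1 + 4)))²))*40 = (5*(4*(1/(4 + 6*(-2)))²))*40 = (5*(4*(1/(4 - 12))²))*40 = (5*(4*(1/(-8))²))*40 = (5*(4*(-⅛)²))*40 = (5*(4*(1/64)))*40 = (5*(1/16))*40 = (5/16)*40 = 25/2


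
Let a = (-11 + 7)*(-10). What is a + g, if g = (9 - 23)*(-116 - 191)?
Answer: 4338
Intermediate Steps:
g = 4298 (g = -14*(-307) = 4298)
a = 40 (a = -4*(-10) = 40)
a + g = 40 + 4298 = 4338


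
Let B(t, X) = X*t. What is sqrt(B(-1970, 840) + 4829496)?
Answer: 6*sqrt(88186) ≈ 1781.8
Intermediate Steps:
sqrt(B(-1970, 840) + 4829496) = sqrt(840*(-1970) + 4829496) = sqrt(-1654800 + 4829496) = sqrt(3174696) = 6*sqrt(88186)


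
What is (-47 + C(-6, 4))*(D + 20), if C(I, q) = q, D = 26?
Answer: -1978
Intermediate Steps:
(-47 + C(-6, 4))*(D + 20) = (-47 + 4)*(26 + 20) = -43*46 = -1978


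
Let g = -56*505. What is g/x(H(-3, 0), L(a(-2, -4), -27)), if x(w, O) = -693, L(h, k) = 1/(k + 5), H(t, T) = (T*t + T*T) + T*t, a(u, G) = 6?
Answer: 4040/99 ≈ 40.808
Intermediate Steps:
H(t, T) = T² + 2*T*t (H(t, T) = (T*t + T²) + T*t = (T² + T*t) + T*t = T² + 2*T*t)
L(h, k) = 1/(5 + k)
g = -28280
g/x(H(-3, 0), L(a(-2, -4), -27)) = -28280/(-693) = -28280*(-1/693) = 4040/99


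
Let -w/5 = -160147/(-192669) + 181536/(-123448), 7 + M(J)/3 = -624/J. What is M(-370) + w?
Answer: -7009343828036/550018937715 ≈ -12.744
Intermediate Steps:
M(J) = -21 - 1872/J (M(J) = -21 + 3*(-624/J) = -21 - 1872/J)
w = 9504082955/2973075339 (w = -5*(-160147/(-192669) + 181536/(-123448)) = -5*(-160147*(-1/192669) + 181536*(-1/123448)) = -5*(160147/192669 - 22692/15431) = -5*(-1900816591/2973075339) = 9504082955/2973075339 ≈ 3.1967)
M(-370) + w = (-21 - 1872/(-370)) + 9504082955/2973075339 = (-21 - 1872*(-1/370)) + 9504082955/2973075339 = (-21 + 936/185) + 9504082955/2973075339 = -2949/185 + 9504082955/2973075339 = -7009343828036/550018937715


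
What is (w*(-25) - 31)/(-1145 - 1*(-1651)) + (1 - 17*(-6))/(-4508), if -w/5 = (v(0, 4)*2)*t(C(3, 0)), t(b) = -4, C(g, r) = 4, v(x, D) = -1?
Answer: 93829/49588 ≈ 1.8922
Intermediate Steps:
w = -40 (w = -5*(-1*2)*(-4) = -(-10)*(-4) = -5*8 = -40)
(w*(-25) - 31)/(-1145 - 1*(-1651)) + (1 - 17*(-6))/(-4508) = (-40*(-25) - 31)/(-1145 - 1*(-1651)) + (1 - 17*(-6))/(-4508) = (1000 - 31)/(-1145 + 1651) + (1 + 102)*(-1/4508) = 969/506 + 103*(-1/4508) = 969*(1/506) - 103/4508 = 969/506 - 103/4508 = 93829/49588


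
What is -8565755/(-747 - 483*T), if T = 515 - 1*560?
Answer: -778705/1908 ≈ -408.13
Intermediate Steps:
T = -45 (T = 515 - 560 = -45)
-8565755/(-747 - 483*T) = -8565755/(-747 - 483*(-45)) = -8565755/(-747 + 21735) = -8565755/20988 = -8565755*1/20988 = -778705/1908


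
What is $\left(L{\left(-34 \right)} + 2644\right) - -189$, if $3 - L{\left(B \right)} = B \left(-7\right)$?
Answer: $2598$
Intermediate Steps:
$L{\left(B \right)} = 3 + 7 B$ ($L{\left(B \right)} = 3 - B \left(-7\right) = 3 - - 7 B = 3 + 7 B$)
$\left(L{\left(-34 \right)} + 2644\right) - -189 = \left(\left(3 + 7 \left(-34\right)\right) + 2644\right) - -189 = \left(\left(3 - 238\right) + 2644\right) + \left(-9 + 198\right) = \left(-235 + 2644\right) + 189 = 2409 + 189 = 2598$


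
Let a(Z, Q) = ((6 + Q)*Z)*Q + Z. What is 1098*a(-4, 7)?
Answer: -404064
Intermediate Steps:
a(Z, Q) = Z + Q*Z*(6 + Q) (a(Z, Q) = (Z*(6 + Q))*Q + Z = Q*Z*(6 + Q) + Z = Z + Q*Z*(6 + Q))
1098*a(-4, 7) = 1098*(-4*(1 + 7² + 6*7)) = 1098*(-4*(1 + 49 + 42)) = 1098*(-4*92) = 1098*(-368) = -404064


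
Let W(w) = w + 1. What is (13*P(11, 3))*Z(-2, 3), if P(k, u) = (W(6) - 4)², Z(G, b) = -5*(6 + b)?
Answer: -5265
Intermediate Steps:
W(w) = 1 + w
Z(G, b) = -30 - 5*b
P(k, u) = 9 (P(k, u) = ((1 + 6) - 4)² = (7 - 4)² = 3² = 9)
(13*P(11, 3))*Z(-2, 3) = (13*9)*(-30 - 5*3) = 117*(-30 - 15) = 117*(-45) = -5265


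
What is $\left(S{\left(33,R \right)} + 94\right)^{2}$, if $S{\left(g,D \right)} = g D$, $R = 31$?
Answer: $1247689$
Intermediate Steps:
$S{\left(g,D \right)} = D g$
$\left(S{\left(33,R \right)} + 94\right)^{2} = \left(31 \cdot 33 + 94\right)^{2} = \left(1023 + 94\right)^{2} = 1117^{2} = 1247689$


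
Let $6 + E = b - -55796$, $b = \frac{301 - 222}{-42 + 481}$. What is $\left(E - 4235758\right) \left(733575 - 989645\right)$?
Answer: $\frac{469889953899110}{439} \approx 1.0704 \cdot 10^{12}$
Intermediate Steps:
$b = \frac{79}{439} \approx 0.17995$
$E = \frac{24491889}{439}$ ($E = -6 + \left(\frac{79}{439} - -55796\right) = -6 + \left(\frac{79}{439} + 55796\right) = -6 + \frac{24494523}{439} = \frac{24491889}{439} \approx 55790.0$)
$\left(E - 4235758\right) \left(733575 - 989645\right) = \left(\frac{24491889}{439} - 4235758\right) \left(733575 - 989645\right) = \left(- \frac{1835005873}{439}\right) \left(-256070\right) = \frac{469889953899110}{439}$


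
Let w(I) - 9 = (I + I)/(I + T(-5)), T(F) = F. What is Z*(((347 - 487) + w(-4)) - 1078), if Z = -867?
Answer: 3142297/3 ≈ 1.0474e+6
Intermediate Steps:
w(I) = 9 + 2*I/(-5 + I) (w(I) = 9 + (I + I)/(I - 5) = 9 + (2*I)/(-5 + I) = 9 + 2*I/(-5 + I))
Z*(((347 - 487) + w(-4)) - 1078) = -867*(((347 - 487) + (-45 + 11*(-4))/(-5 - 4)) - 1078) = -867*((-140 + (-45 - 44)/(-9)) - 1078) = -867*((-140 - 1/9*(-89)) - 1078) = -867*((-140 + 89/9) - 1078) = -867*(-1171/9 - 1078) = -867*(-10873/9) = 3142297/3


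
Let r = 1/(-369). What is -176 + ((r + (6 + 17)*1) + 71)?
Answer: -30259/369 ≈ -82.003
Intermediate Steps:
r = -1/369 ≈ -0.0027100
-176 + ((r + (6 + 17)*1) + 71) = -176 + ((-1/369 + (6 + 17)*1) + 71) = -176 + ((-1/369 + 23*1) + 71) = -176 + ((-1/369 + 23) + 71) = -176 + (8486/369 + 71) = -176 + 34685/369 = -30259/369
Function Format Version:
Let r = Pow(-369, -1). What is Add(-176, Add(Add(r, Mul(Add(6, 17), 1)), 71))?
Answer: Rational(-30259, 369) ≈ -82.003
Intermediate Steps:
r = Rational(-1, 369) ≈ -0.0027100
Add(-176, Add(Add(r, Mul(Add(6, 17), 1)), 71)) = Add(-176, Add(Add(Rational(-1, 369), Mul(Add(6, 17), 1)), 71)) = Add(-176, Add(Add(Rational(-1, 369), Mul(23, 1)), 71)) = Add(-176, Add(Add(Rational(-1, 369), 23), 71)) = Add(-176, Add(Rational(8486, 369), 71)) = Add(-176, Rational(34685, 369)) = Rational(-30259, 369)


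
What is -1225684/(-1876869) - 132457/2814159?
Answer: 1066888407541/1760602596057 ≈ 0.60598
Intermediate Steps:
-1225684/(-1876869) - 132457/2814159 = -1225684*(-1/1876869) - 132457*1/2814159 = 1225684/1876869 - 132457/2814159 = 1066888407541/1760602596057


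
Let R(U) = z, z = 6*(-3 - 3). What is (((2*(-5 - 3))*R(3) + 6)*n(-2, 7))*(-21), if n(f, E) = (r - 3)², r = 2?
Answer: -12222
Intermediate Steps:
z = -36 (z = 6*(-6) = -36)
R(U) = -36
n(f, E) = 1 (n(f, E) = (2 - 3)² = (-1)² = 1)
(((2*(-5 - 3))*R(3) + 6)*n(-2, 7))*(-21) = (((2*(-5 - 3))*(-36) + 6)*1)*(-21) = (((2*(-8))*(-36) + 6)*1)*(-21) = ((-16*(-36) + 6)*1)*(-21) = ((576 + 6)*1)*(-21) = (582*1)*(-21) = 582*(-21) = -12222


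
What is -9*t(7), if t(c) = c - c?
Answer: 0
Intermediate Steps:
t(c) = 0
-9*t(7) = -9*0 = 0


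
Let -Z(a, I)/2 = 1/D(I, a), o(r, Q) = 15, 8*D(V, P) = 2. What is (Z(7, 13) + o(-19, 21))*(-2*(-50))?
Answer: 700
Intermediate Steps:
D(V, P) = ¼ (D(V, P) = (⅛)*2 = ¼)
Z(a, I) = -8 (Z(a, I) = -2/¼ = -2*4 = -8)
(Z(7, 13) + o(-19, 21))*(-2*(-50)) = (-8 + 15)*(-2*(-50)) = 7*100 = 700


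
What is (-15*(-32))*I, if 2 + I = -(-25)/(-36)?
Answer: -3880/3 ≈ -1293.3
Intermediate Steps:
I = -97/36 (I = -2 - (-25)/(-36) = -2 - (-25)*(-1)/36 = -2 - 1*25/36 = -2 - 25/36 = -97/36 ≈ -2.6944)
(-15*(-32))*I = -15*(-32)*(-97/36) = 480*(-97/36) = -3880/3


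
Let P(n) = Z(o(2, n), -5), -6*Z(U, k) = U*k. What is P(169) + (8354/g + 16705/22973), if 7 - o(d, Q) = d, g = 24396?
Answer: 244554756/46704109 ≈ 5.2363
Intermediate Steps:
o(d, Q) = 7 - d
Z(U, k) = -U*k/6
P(n) = 25/6 (P(n) = -⅙*(7 - 1*2)*(-5) = -⅙*(7 - 2)*(-5) = -⅙*5*(-5) = 25/6)
P(169) + (8354/g + 16705/22973) = 25/6 + (8354/24396 + 16705/22973) = 25/6 + (8354*(1/24396) + 16705*(1/22973)) = 25/6 + (4177/12198 + 16705/22973) = 25/6 + 299725811/280224654 = 244554756/46704109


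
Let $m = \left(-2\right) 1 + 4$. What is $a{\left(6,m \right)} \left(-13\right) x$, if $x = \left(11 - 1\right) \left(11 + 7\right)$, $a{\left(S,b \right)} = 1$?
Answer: $-2340$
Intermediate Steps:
$m = 2$ ($m = -2 + 4 = 2$)
$x = 180$ ($x = 10 \cdot 18 = 180$)
$a{\left(6,m \right)} \left(-13\right) x = 1 \left(-13\right) 180 = \left(-13\right) 180 = -2340$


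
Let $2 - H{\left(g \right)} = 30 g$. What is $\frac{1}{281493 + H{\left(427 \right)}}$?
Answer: $\frac{1}{268685} \approx 3.7218 \cdot 10^{-6}$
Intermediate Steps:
$H{\left(g \right)} = 2 - 30 g$
$\frac{1}{281493 + H{\left(427 \right)}} = \frac{1}{281493 + \left(2 - 12810\right)} = \frac{1}{281493 - 12808} = \frac{1}{268685}$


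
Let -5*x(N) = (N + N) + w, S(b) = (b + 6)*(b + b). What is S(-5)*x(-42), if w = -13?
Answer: -194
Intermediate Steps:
S(b) = 2*b*(6 + b) (S(b) = (6 + b)*(2*b) = 2*b*(6 + b))
x(N) = 13/5 - 2*N/5 (x(N) = -((N + N) - 13)/5 = -(2*N - 13)/5 = -(-13 + 2*N)/5 = 13/5 - 2*N/5)
S(-5)*x(-42) = (2*(-5)*(6 - 5))*(13/5 - ⅖*(-42)) = (2*(-5)*1)*(13/5 + 84/5) = -10*97/5 = -194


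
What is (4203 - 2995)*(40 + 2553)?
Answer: 3132344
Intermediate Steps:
(4203 - 2995)*(40 + 2553) = 1208*2593 = 3132344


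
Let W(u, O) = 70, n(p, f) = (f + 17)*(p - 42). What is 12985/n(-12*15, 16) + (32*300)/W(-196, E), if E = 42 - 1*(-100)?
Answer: 6942065/51282 ≈ 135.37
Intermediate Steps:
n(p, f) = (-42 + p)*(17 + f) (n(p, f) = (17 + f)*(-42 + p) = (-42 + p)*(17 + f))
E = 142 (E = 42 + 100 = 142)
12985/n(-12*15, 16) + (32*300)/W(-196, E) = 12985/(-714 - 42*16 + 17*(-12*15) + 16*(-12*15)) + (32*300)/70 = 12985/(-714 - 672 + 17*(-180) + 16*(-180)) + 9600*(1/70) = 12985/(-714 - 672 - 3060 - 2880) + 960/7 = 12985/(-7326) + 960/7 = 12985*(-1/7326) + 960/7 = -12985/7326 + 960/7 = 6942065/51282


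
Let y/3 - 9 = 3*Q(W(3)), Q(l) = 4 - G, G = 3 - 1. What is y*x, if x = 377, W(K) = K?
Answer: 16965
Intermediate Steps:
G = 2
Q(l) = 2 (Q(l) = 4 - 1*2 = 4 - 2 = 2)
y = 45 (y = 27 + 3*(3*2) = 27 + 3*6 = 27 + 18 = 45)
y*x = 45*377 = 16965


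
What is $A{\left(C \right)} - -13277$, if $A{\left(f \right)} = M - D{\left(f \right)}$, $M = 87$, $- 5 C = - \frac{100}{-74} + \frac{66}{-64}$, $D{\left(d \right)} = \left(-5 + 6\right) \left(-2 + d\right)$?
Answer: $\frac{79127099}{5920} \approx 13366.0$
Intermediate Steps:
$D{\left(d \right)} = -2 + d$ ($D{\left(d \right)} = 1 \left(-2 + d\right) = -2 + d$)
$C = - \frac{379}{5920}$ ($C = - \frac{- \frac{100}{-74} + \frac{66}{-64}}{5} = - \frac{\left(-100\right) \left(- \frac{1}{74}\right) + 66 \left(- \frac{1}{64}\right)}{5} = - \frac{\frac{50}{37} - \frac{33}{32}}{5} = \left(- \frac{1}{5}\right) \frac{379}{1184} = - \frac{379}{5920} \approx -0.06402$)
$A{\left(f \right)} = 89 - f$ ($A{\left(f \right)} = 87 - \left(-2 + f\right) = 89 - f$)
$A{\left(C \right)} - -13277 = \left(89 - - \frac{379}{5920}\right) - -13277 = \left(89 + \frac{379}{5920}\right) + 13277 = \frac{527259}{5920} + 13277 = \frac{79127099}{5920}$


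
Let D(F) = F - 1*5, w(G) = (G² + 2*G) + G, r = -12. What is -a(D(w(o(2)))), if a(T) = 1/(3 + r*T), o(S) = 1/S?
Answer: -1/42 ≈ -0.023810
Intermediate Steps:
o(S) = 1/S
w(G) = G² + 3*G
D(F) = -5 + F (D(F) = F - 5 = -5 + F)
a(T) = 1/(3 - 12*T)
-a(D(w(o(2)))) = -1/(3*(1 - 4*(-5 + (3 + 1/2)/2))) = -1/(3*(1 - 4*(-5 + (3 + ½)/2))) = -1/(3*(1 - 4*(-5 + (½)*(7/2)))) = -1/(3*(1 - 4*(-5 + 7/4))) = -1/(3*(1 - 4*(-13/4))) = -1/(3*(1 + 13)) = -1/(3*14) = -1*1/42 = -1/42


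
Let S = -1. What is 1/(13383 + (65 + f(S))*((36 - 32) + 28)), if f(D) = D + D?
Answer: 1/15399 ≈ 6.4939e-5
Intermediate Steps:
f(D) = 2*D
1/(13383 + (65 + f(S))*((36 - 32) + 28)) = 1/(13383 + (65 + 2*(-1))*((36 - 32) + 28)) = 1/(13383 + (65 - 2)*(4 + 28)) = 1/(13383 + 63*32) = 1/(13383 + 2016) = 1/15399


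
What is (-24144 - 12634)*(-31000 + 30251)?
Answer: 27546722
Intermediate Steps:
(-24144 - 12634)*(-31000 + 30251) = -36778*(-749) = 27546722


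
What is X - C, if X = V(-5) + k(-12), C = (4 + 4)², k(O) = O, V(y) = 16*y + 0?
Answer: -156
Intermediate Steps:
V(y) = 16*y
C = 64 (C = 8² = 64)
X = -92 (X = 16*(-5) - 12 = -80 - 12 = -92)
X - C = -92 - 1*64 = -92 - 64 = -156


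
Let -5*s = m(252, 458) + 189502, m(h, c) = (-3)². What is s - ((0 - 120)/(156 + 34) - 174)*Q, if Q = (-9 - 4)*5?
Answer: -4679059/95 ≈ -49253.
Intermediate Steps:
m(h, c) = 9
Q = -65 (Q = -13*5 = -65)
s = -189511/5 (s = -(9 + 189502)/5 = -⅕*189511 = -189511/5 ≈ -37902.)
s - ((0 - 120)/(156 + 34) - 174)*Q = -189511/5 - ((0 - 120)/(156 + 34) - 174)*(-65) = -189511/5 - (-120/190 - 174)*(-65) = -189511/5 - (-120*1/190 - 174)*(-65) = -189511/5 - (-12/19 - 174)*(-65) = -189511/5 - (-3318)*(-65)/19 = -189511/5 - 1*215670/19 = -189511/5 - 215670/19 = -4679059/95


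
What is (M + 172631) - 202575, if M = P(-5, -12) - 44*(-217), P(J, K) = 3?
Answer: -20393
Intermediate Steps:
M = 9551 (M = 3 - 44*(-217) = 3 + 9548 = 9551)
(M + 172631) - 202575 = (9551 + 172631) - 202575 = 182182 - 202575 = -20393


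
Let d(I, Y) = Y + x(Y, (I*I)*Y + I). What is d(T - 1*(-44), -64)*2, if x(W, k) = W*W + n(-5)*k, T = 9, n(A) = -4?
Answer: 1445848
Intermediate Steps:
x(W, k) = W² - 4*k (x(W, k) = W*W - 4*k = W² - 4*k)
d(I, Y) = Y + Y² - 4*I - 4*Y*I² (d(I, Y) = Y + (Y² - 4*((I*I)*Y + I)) = Y + (Y² - 4*(I²*Y + I)) = Y + (Y² - 4*(Y*I² + I)) = Y + (Y² - 4*(I + Y*I²)) = Y + (Y² + (-4*I - 4*Y*I²)) = Y + (Y² - 4*I - 4*Y*I²) = Y + Y² - 4*I - 4*Y*I²)
d(T - 1*(-44), -64)*2 = (-64 + (-64)² - 4*(9 - 1*(-44))*(1 + (9 - 1*(-44))*(-64)))*2 = (-64 + 4096 - 4*(9 + 44)*(1 + (9 + 44)*(-64)))*2 = (-64 + 4096 - 4*53*(1 + 53*(-64)))*2 = (-64 + 4096 - 4*53*(1 - 3392))*2 = (-64 + 4096 - 4*53*(-3391))*2 = (-64 + 4096 + 718892)*2 = 722924*2 = 1445848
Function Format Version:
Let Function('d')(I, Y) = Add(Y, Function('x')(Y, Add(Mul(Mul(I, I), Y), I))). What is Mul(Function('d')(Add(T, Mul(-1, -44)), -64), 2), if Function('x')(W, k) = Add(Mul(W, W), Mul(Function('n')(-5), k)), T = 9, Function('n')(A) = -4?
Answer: 1445848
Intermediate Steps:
Function('x')(W, k) = Add(Pow(W, 2), Mul(-4, k)) (Function('x')(W, k) = Add(Mul(W, W), Mul(-4, k)) = Add(Pow(W, 2), Mul(-4, k)))
Function('d')(I, Y) = Add(Y, Pow(Y, 2), Mul(-4, I), Mul(-4, Y, Pow(I, 2))) (Function('d')(I, Y) = Add(Y, Add(Pow(Y, 2), Mul(-4, Add(Mul(Mul(I, I), Y), I)))) = Add(Y, Add(Pow(Y, 2), Mul(-4, Add(Mul(Pow(I, 2), Y), I)))) = Add(Y, Add(Pow(Y, 2), Mul(-4, Add(Mul(Y, Pow(I, 2)), I)))) = Add(Y, Add(Pow(Y, 2), Mul(-4, Add(I, Mul(Y, Pow(I, 2)))))) = Add(Y, Add(Pow(Y, 2), Add(Mul(-4, I), Mul(-4, Y, Pow(I, 2))))) = Add(Y, Add(Pow(Y, 2), Mul(-4, I), Mul(-4, Y, Pow(I, 2)))) = Add(Y, Pow(Y, 2), Mul(-4, I), Mul(-4, Y, Pow(I, 2))))
Mul(Function('d')(Add(T, Mul(-1, -44)), -64), 2) = Mul(Add(-64, Pow(-64, 2), Mul(-4, Add(9, Mul(-1, -44)), Add(1, Mul(Add(9, Mul(-1, -44)), -64)))), 2) = Mul(Add(-64, 4096, Mul(-4, Add(9, 44), Add(1, Mul(Add(9, 44), -64)))), 2) = Mul(Add(-64, 4096, Mul(-4, 53, Add(1, Mul(53, -64)))), 2) = Mul(Add(-64, 4096, Mul(-4, 53, Add(1, -3392))), 2) = Mul(Add(-64, 4096, Mul(-4, 53, -3391)), 2) = Mul(Add(-64, 4096, 718892), 2) = Mul(722924, 2) = 1445848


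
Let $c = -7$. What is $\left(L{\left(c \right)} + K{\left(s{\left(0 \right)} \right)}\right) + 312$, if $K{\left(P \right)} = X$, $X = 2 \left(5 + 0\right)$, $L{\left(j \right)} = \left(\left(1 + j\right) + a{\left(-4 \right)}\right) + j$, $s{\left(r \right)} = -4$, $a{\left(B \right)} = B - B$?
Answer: $309$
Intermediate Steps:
$a{\left(B \right)} = 0$
$L{\left(j \right)} = 1 + 2 j$ ($L{\left(j \right)} = \left(\left(1 + j\right) + 0\right) + j = \left(1 + j\right) + j = 1 + 2 j$)
$X = 10$ ($X = 2 \cdot 5 = 10$)
$K{\left(P \right)} = 10$
$\left(L{\left(c \right)} + K{\left(s{\left(0 \right)} \right)}\right) + 312 = \left(\left(1 + 2 \left(-7\right)\right) + 10\right) + 312 = \left(\left(1 - 14\right) + 10\right) + 312 = \left(-13 + 10\right) + 312 = -3 + 312 = 309$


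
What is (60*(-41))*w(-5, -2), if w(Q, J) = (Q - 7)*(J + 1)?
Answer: -29520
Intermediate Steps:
w(Q, J) = (1 + J)*(-7 + Q) (w(Q, J) = (-7 + Q)*(1 + J) = (1 + J)*(-7 + Q))
(60*(-41))*w(-5, -2) = (60*(-41))*(-7 - 5 - 7*(-2) - 2*(-5)) = -2460*(-7 - 5 + 14 + 10) = -2460*12 = -29520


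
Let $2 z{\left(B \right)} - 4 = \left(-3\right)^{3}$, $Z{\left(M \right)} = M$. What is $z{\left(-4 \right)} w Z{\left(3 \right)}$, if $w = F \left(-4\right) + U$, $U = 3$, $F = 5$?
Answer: $\frac{1173}{2} \approx 586.5$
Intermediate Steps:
$w = -17$ ($w = 5 \left(-4\right) + 3 = -20 + 3 = -17$)
$z{\left(B \right)} = - \frac{23}{2}$ ($z{\left(B \right)} = 2 + \frac{\left(-3\right)^{3}}{2} = 2 + \frac{1}{2} \left(-27\right) = 2 - \frac{27}{2} = - \frac{23}{2}$)
$z{\left(-4 \right)} w Z{\left(3 \right)} = \left(- \frac{23}{2}\right) \left(-17\right) 3 = \frac{391}{2} \cdot 3 = \frac{1173}{2}$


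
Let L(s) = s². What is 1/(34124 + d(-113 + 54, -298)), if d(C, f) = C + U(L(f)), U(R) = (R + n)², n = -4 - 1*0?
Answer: 1/7885474065 ≈ 1.2682e-10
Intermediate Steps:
n = -4 (n = -4 + 0 = -4)
U(R) = (-4 + R)² (U(R) = (R - 4)² = (-4 + R)²)
d(C, f) = C + (-4 + f²)²
1/(34124 + d(-113 + 54, -298)) = 1/(34124 + ((-113 + 54) + (-4 + (-298)²)²)) = 1/(34124 + (-59 + (-4 + 88804)²)) = 1/(34124 + (-59 + 88800²)) = 1/(34124 + (-59 + 7885440000)) = 1/(34124 + 7885439941) = 1/7885474065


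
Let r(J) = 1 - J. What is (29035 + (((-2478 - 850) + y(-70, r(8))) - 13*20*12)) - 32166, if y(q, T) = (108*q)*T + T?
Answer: 43334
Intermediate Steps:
y(q, T) = T + 108*T*q (y(q, T) = 108*T*q + T = T + 108*T*q)
(29035 + (((-2478 - 850) + y(-70, r(8))) - 13*20*12)) - 32166 = (29035 + (((-2478 - 850) + (1 - 1*8)*(1 + 108*(-70))) - 13*20*12)) - 32166 = (29035 + ((-3328 + (1 - 8)*(1 - 7560)) - 260*12)) - 32166 = (29035 + ((-3328 - 7*(-7559)) - 3120)) - 32166 = (29035 + ((-3328 + 52913) - 3120)) - 32166 = (29035 + (49585 - 3120)) - 32166 = (29035 + 46465) - 32166 = 75500 - 32166 = 43334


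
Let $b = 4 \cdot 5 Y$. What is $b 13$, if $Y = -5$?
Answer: $-1300$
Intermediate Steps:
$b = -100$ ($b = 4 \cdot 5 \left(-5\right) = 20 \left(-5\right) = -100$)
$b 13 = \left(-100\right) 13 = -1300$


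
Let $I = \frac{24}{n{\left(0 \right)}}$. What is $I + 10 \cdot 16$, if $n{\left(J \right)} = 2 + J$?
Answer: $172$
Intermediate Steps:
$I = 12$ ($I = \frac{24}{2 + 0} = \frac{24}{2} = 24 \cdot \frac{1}{2} = 12$)
$I + 10 \cdot 16 = 12 + 10 \cdot 16 = 12 + 160 = 172$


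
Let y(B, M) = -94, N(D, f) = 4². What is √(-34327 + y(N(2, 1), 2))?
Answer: I*√34421 ≈ 185.53*I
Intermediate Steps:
N(D, f) = 16
√(-34327 + y(N(2, 1), 2)) = √(-34327 - 94) = √(-34421) = I*√34421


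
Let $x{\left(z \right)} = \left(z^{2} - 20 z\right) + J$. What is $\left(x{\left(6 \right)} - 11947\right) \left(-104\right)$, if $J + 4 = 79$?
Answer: $1243424$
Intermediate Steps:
$J = 75$ ($J = -4 + 79 = 75$)
$x{\left(z \right)} = 75 + z^{2} - 20 z$ ($x{\left(z \right)} = \left(z^{2} - 20 z\right) + 75 = 75 + z^{2} - 20 z$)
$\left(x{\left(6 \right)} - 11947\right) \left(-104\right) = \left(\left(75 + 6^{2} - 120\right) - 11947\right) \left(-104\right) = \left(\left(75 + 36 - 120\right) - 11947\right) \left(-104\right) = \left(-9 - 11947\right) \left(-104\right) = \left(-11956\right) \left(-104\right) = 1243424$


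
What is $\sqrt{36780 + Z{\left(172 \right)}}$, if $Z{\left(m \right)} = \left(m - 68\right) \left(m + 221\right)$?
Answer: $6 \sqrt{2157} \approx 278.66$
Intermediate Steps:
$Z{\left(m \right)} = \left(-68 + m\right) \left(221 + m\right)$
$\sqrt{36780 + Z{\left(172 \right)}} = \sqrt{36780 + \left(-15028 + 172^{2} + 153 \cdot 172\right)} = \sqrt{36780 + \left(-15028 + 29584 + 26316\right)} = \sqrt{36780 + 40872} = \sqrt{77652} = 6 \sqrt{2157}$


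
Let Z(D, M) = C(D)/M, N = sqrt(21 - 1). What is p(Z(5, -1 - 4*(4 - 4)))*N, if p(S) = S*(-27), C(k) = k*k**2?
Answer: 6750*sqrt(5) ≈ 15093.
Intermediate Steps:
N = 2*sqrt(5) (N = sqrt(20) = 2*sqrt(5) ≈ 4.4721)
C(k) = k**3
Z(D, M) = D**3/M
p(S) = -27*S
p(Z(5, -1 - 4*(4 - 4)))*N = (-27*5**3/(-1 - 4*(4 - 4)))*(2*sqrt(5)) = (-3375/(-1 - 4*0))*(2*sqrt(5)) = (-3375/(-1 + 0))*(2*sqrt(5)) = (-3375/(-1))*(2*sqrt(5)) = (-3375*(-1))*(2*sqrt(5)) = (-27*(-125))*(2*sqrt(5)) = 3375*(2*sqrt(5)) = 6750*sqrt(5)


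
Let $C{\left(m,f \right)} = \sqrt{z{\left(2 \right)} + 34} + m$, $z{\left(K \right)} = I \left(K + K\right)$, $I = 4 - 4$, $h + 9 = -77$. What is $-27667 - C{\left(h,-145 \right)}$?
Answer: $-27581 - \sqrt{34} \approx -27587.0$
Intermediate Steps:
$h = -86$ ($h = -9 - 77 = -86$)
$I = 0$
$z{\left(K \right)} = 0$ ($z{\left(K \right)} = 0 \left(K + K\right) = 0 \cdot 2 K = 0$)
$C{\left(m,f \right)} = m + \sqrt{34}$ ($C{\left(m,f \right)} = \sqrt{0 + 34} + m = \sqrt{34} + m = m + \sqrt{34}$)
$-27667 - C{\left(h,-145 \right)} = -27667 - \left(-86 + \sqrt{34}\right) = -27667 + \left(86 - \sqrt{34}\right) = -27581 - \sqrt{34}$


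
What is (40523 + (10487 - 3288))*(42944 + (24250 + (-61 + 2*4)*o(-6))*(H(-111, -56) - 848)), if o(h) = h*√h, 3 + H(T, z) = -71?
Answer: -1064942963432 - 13991899512*I*√6 ≈ -1.0649e+12 - 3.4273e+10*I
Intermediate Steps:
H(T, z) = -74 (H(T, z) = -3 - 71 = -74)
o(h) = h^(3/2)
(40523 + (10487 - 3288))*(42944 + (24250 + (-61 + 2*4)*o(-6))*(H(-111, -56) - 848)) = (40523 + (10487 - 3288))*(42944 + (24250 + (-61 + 2*4)*(-6)^(3/2))*(-74 - 848)) = (40523 + 7199)*(42944 + (24250 + (-61 + 8)*(-6*I*√6))*(-922)) = 47722*(42944 + (24250 - (-318)*I*√6)*(-922)) = 47722*(42944 + (24250 + 318*I*√6)*(-922)) = 47722*(42944 + (-22358500 - 293196*I*√6)) = 47722*(-22315556 - 293196*I*√6) = -1064942963432 - 13991899512*I*√6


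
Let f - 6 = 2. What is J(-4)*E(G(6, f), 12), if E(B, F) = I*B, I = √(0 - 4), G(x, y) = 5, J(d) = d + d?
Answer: -80*I ≈ -80.0*I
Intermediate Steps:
J(d) = 2*d
f = 8 (f = 6 + 2 = 8)
I = 2*I (I = √(-4) = 2*I ≈ 2.0*I)
E(B, F) = 2*I*B (E(B, F) = (2*I)*B = 2*I*B)
J(-4)*E(G(6, f), 12) = (2*(-4))*(2*I*5) = -80*I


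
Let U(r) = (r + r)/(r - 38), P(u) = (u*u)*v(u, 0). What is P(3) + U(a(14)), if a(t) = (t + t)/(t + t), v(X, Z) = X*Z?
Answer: -2/37 ≈ -0.054054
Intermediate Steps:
P(u) = 0 (P(u) = (u*u)*(u*0) = u²*0 = 0)
a(t) = 1 (a(t) = (2*t)/((2*t)) = (2*t)*(1/(2*t)) = 1)
U(r) = 2*r/(-38 + r) (U(r) = (2*r)/(-38 + r) = 2*r/(-38 + r))
P(3) + U(a(14)) = 0 + 2*1/(-38 + 1) = 0 + 2*1/(-37) = 0 + 2*1*(-1/37) = 0 - 2/37 = -2/37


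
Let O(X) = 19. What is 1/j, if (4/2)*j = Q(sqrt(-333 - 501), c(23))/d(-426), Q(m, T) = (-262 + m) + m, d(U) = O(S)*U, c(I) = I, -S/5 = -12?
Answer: 1060314/17995 + 8094*I*sqrt(834)/17995 ≈ 58.923 + 12.99*I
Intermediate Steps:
S = 60 (S = -5*(-12) = 60)
d(U) = 19*U
Q(m, T) = -262 + 2*m
j = 131/8094 - I*sqrt(834)/8094 (j = ((-262 + 2*sqrt(-333 - 501))/((19*(-426))))/2 = ((-262 + 2*sqrt(-834))/(-8094))/2 = ((-262 + 2*(I*sqrt(834)))*(-1/8094))/2 = ((-262 + 2*I*sqrt(834))*(-1/8094))/2 = (131/4047 - I*sqrt(834)/4047)/2 = 131/8094 - I*sqrt(834)/8094 ≈ 0.016185 - 0.003568*I)
1/j = 1/(131/8094 - I*sqrt(834)/8094)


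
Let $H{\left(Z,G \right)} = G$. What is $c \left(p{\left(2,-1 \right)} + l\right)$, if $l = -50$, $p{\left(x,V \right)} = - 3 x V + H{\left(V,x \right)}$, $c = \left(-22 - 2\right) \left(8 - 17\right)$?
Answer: $-9072$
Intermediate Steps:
$c = 216$ ($c = \left(-24\right) \left(-9\right) = 216$)
$p{\left(x,V \right)} = x - 3 V x$ ($p{\left(x,V \right)} = - 3 x V + x = - 3 V x + x = x - 3 V x$)
$c \left(p{\left(2,-1 \right)} + l\right) = 216 \left(2 \left(1 - -3\right) - 50\right) = 216 \left(2 \left(1 + 3\right) - 50\right) = 216 \left(2 \cdot 4 - 50\right) = 216 \left(8 - 50\right) = 216 \left(-42\right) = -9072$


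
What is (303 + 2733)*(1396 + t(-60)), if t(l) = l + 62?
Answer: 4244328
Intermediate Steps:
t(l) = 62 + l
(303 + 2733)*(1396 + t(-60)) = (303 + 2733)*(1396 + (62 - 60)) = 3036*(1396 + 2) = 3036*1398 = 4244328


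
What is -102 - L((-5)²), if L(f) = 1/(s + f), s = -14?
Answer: -1123/11 ≈ -102.09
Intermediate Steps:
L(f) = 1/(-14 + f)
-102 - L((-5)²) = -102 - 1/(-14 + (-5)²) = -102 - 1/(-14 + 25) = -102 - 1/11 = -1123/11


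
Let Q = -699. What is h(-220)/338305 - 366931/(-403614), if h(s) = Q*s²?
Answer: -246014051099/2482629714 ≈ -99.094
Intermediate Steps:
h(s) = -699*s²
h(-220)/338305 - 366931/(-403614) = -699*(-220)²/338305 - 366931/(-403614) = -699*48400*(1/338305) - 366931*(-1/403614) = -33831600*1/338305 + 366931/403614 = -615120/6151 + 366931/403614 = -246014051099/2482629714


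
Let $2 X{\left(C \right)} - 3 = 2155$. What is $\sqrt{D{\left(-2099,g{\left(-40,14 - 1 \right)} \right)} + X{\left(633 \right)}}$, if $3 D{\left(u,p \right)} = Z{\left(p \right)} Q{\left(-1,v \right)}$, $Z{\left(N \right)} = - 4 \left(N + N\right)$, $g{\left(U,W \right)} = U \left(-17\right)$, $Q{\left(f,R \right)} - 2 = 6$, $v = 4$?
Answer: $\frac{i \sqrt{120849}}{3} \approx 115.88 i$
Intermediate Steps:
$Q{\left(f,R \right)} = 8$ ($Q{\left(f,R \right)} = 2 + 6 = 8$)
$X{\left(C \right)} = 1079$ ($X{\left(C \right)} = \frac{3}{2} + \frac{1}{2} \cdot 2155 = \frac{3}{2} + \frac{2155}{2} = 1079$)
$g{\left(U,W \right)} = - 17 U$
$Z{\left(N \right)} = - 8 N$ ($Z{\left(N \right)} = - 4 \cdot 2 N = - 8 N$)
$D{\left(u,p \right)} = - \frac{64 p}{3}$ ($D{\left(u,p \right)} = \frac{- 8 p 8}{3} = \frac{\left(-64\right) p}{3} = - \frac{64 p}{3}$)
$\sqrt{D{\left(-2099,g{\left(-40,14 - 1 \right)} \right)} + X{\left(633 \right)}} = \sqrt{- \frac{64 \left(\left(-17\right) \left(-40\right)\right)}{3} + 1079} = \sqrt{\left(- \frac{64}{3}\right) 680 + 1079} = \sqrt{- \frac{43520}{3} + 1079} = \sqrt{- \frac{40283}{3}} = \frac{i \sqrt{120849}}{3}$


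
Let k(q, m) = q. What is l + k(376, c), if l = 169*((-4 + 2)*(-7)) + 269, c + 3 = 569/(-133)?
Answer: 3011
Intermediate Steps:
c = -968/133 (c = -3 + 569/(-133) = -3 + 569*(-1/133) = -3 - 569/133 = -968/133 ≈ -7.2782)
l = 2635 (l = 169*(-2*(-7)) + 269 = 169*14 + 269 = 2366 + 269 = 2635)
l + k(376, c) = 2635 + 376 = 3011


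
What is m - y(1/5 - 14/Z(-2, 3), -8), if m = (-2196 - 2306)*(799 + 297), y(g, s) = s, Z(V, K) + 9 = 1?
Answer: -4934184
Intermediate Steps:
Z(V, K) = -8 (Z(V, K) = -9 + 1 = -8)
m = -4934192 (m = -4502*1096 = -4934192)
m - y(1/5 - 14/Z(-2, 3), -8) = -4934192 - 1*(-8) = -4934192 + 8 = -4934184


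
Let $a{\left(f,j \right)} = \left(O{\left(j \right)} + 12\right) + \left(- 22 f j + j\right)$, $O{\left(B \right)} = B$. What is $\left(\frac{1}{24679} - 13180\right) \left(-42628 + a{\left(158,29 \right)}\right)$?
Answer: $\frac{46631245774278}{24679} \approx 1.8895 \cdot 10^{9}$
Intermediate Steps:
$a{\left(f,j \right)} = 12 + 2 j - 22 f j$ ($a{\left(f,j \right)} = \left(j + 12\right) + \left(- 22 f j + j\right) = \left(12 + j\right) - \left(- j + 22 f j\right) = 12 + 2 j - 22 f j$)
$\left(\frac{1}{24679} - 13180\right) \left(-42628 + a{\left(158,29 \right)}\right) = \left(\frac{1}{24679} - 13180\right) \left(-42628 + \left(12 + 2 \cdot 29 - 3476 \cdot 29\right)\right) = \left(\frac{1}{24679} - 13180\right) \left(-42628 + \left(12 + 58 - 100804\right)\right) = - \frac{325269219 \left(-42628 - 100734\right)}{24679} = \left(- \frac{325269219}{24679}\right) \left(-143362\right) = \frac{46631245774278}{24679}$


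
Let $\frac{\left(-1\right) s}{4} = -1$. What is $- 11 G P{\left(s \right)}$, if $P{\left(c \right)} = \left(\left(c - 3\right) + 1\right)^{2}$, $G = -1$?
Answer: $44$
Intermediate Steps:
$s = 4$ ($s = \left(-4\right) \left(-1\right) = 4$)
$P{\left(c \right)} = \left(-2 + c\right)^{2}$ ($P{\left(c \right)} = \left(\left(c - 3\right) + 1\right)^{2} = \left(\left(-3 + c\right) + 1\right)^{2} = \left(-2 + c\right)^{2}$)
$- 11 G P{\left(s \right)} = \left(-11\right) \left(-1\right) \left(-2 + 4\right)^{2} = 11 \cdot 2^{2} = 11 \cdot 4 = 44$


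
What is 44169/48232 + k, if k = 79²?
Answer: 301060081/48232 ≈ 6241.9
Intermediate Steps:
k = 6241
44169/48232 + k = 44169/48232 + 6241 = 301060081/48232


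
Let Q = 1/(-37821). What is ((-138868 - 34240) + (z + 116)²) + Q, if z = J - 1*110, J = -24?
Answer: -6534863665/37821 ≈ -1.7278e+5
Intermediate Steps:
z = -134 (z = -24 - 1*110 = -24 - 110 = -134)
Q = -1/37821 ≈ -2.6440e-5
((-138868 - 34240) + (z + 116)²) + Q = ((-138868 - 34240) + (-134 + 116)²) - 1/37821 = (-173108 + (-18)²) - 1/37821 = (-173108 + 324) - 1/37821 = -172784 - 1/37821 = -6534863665/37821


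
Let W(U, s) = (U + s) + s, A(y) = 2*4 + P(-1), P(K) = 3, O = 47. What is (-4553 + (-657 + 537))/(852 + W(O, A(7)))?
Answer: -4673/921 ≈ -5.0738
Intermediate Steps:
A(y) = 11 (A(y) = 2*4 + 3 = 8 + 3 = 11)
W(U, s) = U + 2*s
(-4553 + (-657 + 537))/(852 + W(O, A(7))) = (-4553 + (-657 + 537))/(852 + (47 + 2*11)) = (-4553 - 120)/(852 + (47 + 22)) = -4673/(852 + 69) = -4673/921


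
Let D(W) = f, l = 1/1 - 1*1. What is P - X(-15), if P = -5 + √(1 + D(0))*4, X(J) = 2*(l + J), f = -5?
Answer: 25 + 8*I ≈ 25.0 + 8.0*I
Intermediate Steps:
l = 0 (l = 1 - 1 = 0)
D(W) = -5
X(J) = 2*J (X(J) = 2*(0 + J) = 2*J)
P = -5 + 8*I (P = -5 + √(1 - 5)*4 = -5 + √(-4)*4 = -5 + (2*I)*4 = -5 + 8*I ≈ -5.0 + 8.0*I)
P - X(-15) = (-5 + 8*I) - 2*(-15) = (-5 + 8*I) - 1*(-30) = (-5 + 8*I) + 30 = 25 + 8*I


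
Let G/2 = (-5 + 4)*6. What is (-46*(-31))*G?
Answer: -17112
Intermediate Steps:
G = -12 (G = 2*((-5 + 4)*6) = 2*(-1*6) = 2*(-6) = -12)
(-46*(-31))*G = -46*(-31)*(-12) = 1426*(-12) = -17112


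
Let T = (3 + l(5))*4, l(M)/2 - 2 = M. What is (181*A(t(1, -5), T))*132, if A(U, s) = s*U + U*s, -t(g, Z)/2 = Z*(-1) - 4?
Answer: -6498624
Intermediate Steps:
l(M) = 4 + 2*M
T = 68 (T = (3 + (4 + 2*5))*4 = (3 + (4 + 10))*4 = (3 + 14)*4 = 17*4 = 68)
t(g, Z) = 8 + 2*Z (t(g, Z) = -2*(Z*(-1) - 4) = -2*(-Z - 4) = -2*(-4 - Z) = 8 + 2*Z)
A(U, s) = 2*U*s (A(U, s) = U*s + U*s = 2*U*s)
(181*A(t(1, -5), T))*132 = (181*(2*(8 + 2*(-5))*68))*132 = (181*(2*(8 - 10)*68))*132 = (181*(2*(-2)*68))*132 = (181*(-272))*132 = -49232*132 = -6498624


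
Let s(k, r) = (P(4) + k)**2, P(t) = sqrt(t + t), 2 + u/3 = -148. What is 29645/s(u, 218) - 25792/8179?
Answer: -252112059675387/83840904828364 + 6670125*sqrt(2)/5125376258 ≈ -3.0052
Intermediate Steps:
u = -450 (u = -6 + 3*(-148) = -6 - 444 = -450)
P(t) = sqrt(2)*sqrt(t) (P(t) = sqrt(2*t) = sqrt(2)*sqrt(t))
s(k, r) = (k + 2*sqrt(2))**2 (s(k, r) = (sqrt(2)*sqrt(4) + k)**2 = (sqrt(2)*2 + k)**2 = (2*sqrt(2) + k)**2 = (k + 2*sqrt(2))**2)
29645/s(u, 218) - 25792/8179 = 29645/((-450 + 2*sqrt(2))**2) - 25792/8179 = 29645/(-450 + 2*sqrt(2))**2 - 25792*1/8179 = 29645/(-450 + 2*sqrt(2))**2 - 25792/8179 = -25792/8179 + 29645/(-450 + 2*sqrt(2))**2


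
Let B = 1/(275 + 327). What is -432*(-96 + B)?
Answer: 12482856/301 ≈ 41471.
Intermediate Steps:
B = 1/602 ≈ 0.0016611
-432*(-96 + B) = -432*(-96 + 1/602) = -432*(-57791/602) = 12482856/301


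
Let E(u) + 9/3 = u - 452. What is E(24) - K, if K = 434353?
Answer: -434784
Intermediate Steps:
E(u) = -455 + u (E(u) = -3 + (u - 452) = -3 + (-452 + u) = -455 + u)
E(24) - K = (-455 + 24) - 1*434353 = -431 - 434353 = -434784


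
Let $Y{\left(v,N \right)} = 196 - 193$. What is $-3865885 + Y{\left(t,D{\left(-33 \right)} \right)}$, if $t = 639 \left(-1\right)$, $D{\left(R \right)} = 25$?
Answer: $-3865882$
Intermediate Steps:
$t = -639$
$Y{\left(v,N \right)} = 3$
$-3865885 + Y{\left(t,D{\left(-33 \right)} \right)} = -3865885 + 3 = -3865882$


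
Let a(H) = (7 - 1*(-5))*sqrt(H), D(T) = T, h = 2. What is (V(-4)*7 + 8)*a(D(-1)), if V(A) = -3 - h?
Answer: -324*I ≈ -324.0*I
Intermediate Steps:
V(A) = -5 (V(A) = -3 - 1*2 = -3 - 2 = -5)
a(H) = 12*sqrt(H) (a(H) = (7 + 5)*sqrt(H) = 12*sqrt(H))
(V(-4)*7 + 8)*a(D(-1)) = (-5*7 + 8)*(12*sqrt(-1)) = (-35 + 8)*(12*I) = -324*I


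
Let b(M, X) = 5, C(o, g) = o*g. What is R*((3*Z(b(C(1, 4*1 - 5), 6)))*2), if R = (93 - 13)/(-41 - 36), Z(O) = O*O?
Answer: -12000/77 ≈ -155.84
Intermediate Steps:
C(o, g) = g*o
Z(O) = O**2
R = -80/77 (R = 80/(-77) = 80*(-1/77) = -80/77 ≈ -1.0390)
R*((3*Z(b(C(1, 4*1 - 5), 6)))*2) = -80*3*5**2*2/77 = -80*3*25*2/77 = -6000*2/77 = -80/77*150 = -12000/77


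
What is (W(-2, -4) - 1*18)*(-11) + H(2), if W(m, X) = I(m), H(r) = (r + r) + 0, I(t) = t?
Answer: 224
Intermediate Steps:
H(r) = 2*r (H(r) = 2*r + 0 = 2*r)
W(m, X) = m
(W(-2, -4) - 1*18)*(-11) + H(2) = (-2 - 1*18)*(-11) + 2*2 = (-2 - 18)*(-11) + 4 = -20*(-11) + 4 = 220 + 4 = 224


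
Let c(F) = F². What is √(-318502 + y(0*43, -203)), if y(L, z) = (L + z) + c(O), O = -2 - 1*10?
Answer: I*√318561 ≈ 564.41*I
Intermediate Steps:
O = -12 (O = -2 - 10 = -12)
y(L, z) = 144 + L + z (y(L, z) = (L + z) + (-12)² = (L + z) + 144 = 144 + L + z)
√(-318502 + y(0*43, -203)) = √(-318502 + (144 + 0*43 - 203)) = √(-318502 + (144 + 0 - 203)) = √(-318502 - 59) = √(-318561) = I*√318561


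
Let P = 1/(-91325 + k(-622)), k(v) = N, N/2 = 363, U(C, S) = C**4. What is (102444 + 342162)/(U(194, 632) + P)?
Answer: 40280858994/128330629269103 ≈ 0.00031388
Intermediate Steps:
N = 726 (N = 2*363 = 726)
k(v) = 726
P = -1/90599 (P = 1/(-91325 + 726) = 1/(-90599) = -1/90599 ≈ -1.1038e-5)
(102444 + 342162)/(U(194, 632) + P) = (102444 + 342162)/(194**4 - 1/90599) = 444606/(1416468496 - 1/90599) = 444606/(128330629269103/90599) = 444606*(90599/128330629269103) = 40280858994/128330629269103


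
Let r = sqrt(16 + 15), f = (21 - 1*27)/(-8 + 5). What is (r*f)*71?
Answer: 142*sqrt(31) ≈ 790.62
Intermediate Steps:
f = 2 (f = (21 - 27)/(-3) = -6*(-1/3) = 2)
r = sqrt(31) ≈ 5.5678
(r*f)*71 = (sqrt(31)*2)*71 = (2*sqrt(31))*71 = 142*sqrt(31)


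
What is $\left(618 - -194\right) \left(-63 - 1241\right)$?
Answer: $-1058848$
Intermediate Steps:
$\left(618 - -194\right) \left(-63 - 1241\right) = \left(618 + 194\right) \left(-1304\right) = 812 \left(-1304\right) = -1058848$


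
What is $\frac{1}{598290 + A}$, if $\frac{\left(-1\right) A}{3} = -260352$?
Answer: $\frac{1}{1379346} \approx 7.2498 \cdot 10^{-7}$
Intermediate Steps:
$A = 781056$ ($A = \left(-3\right) \left(-260352\right) = 781056$)
$\frac{1}{598290 + A} = \frac{1}{598290 + 781056} = \frac{1}{1379346}$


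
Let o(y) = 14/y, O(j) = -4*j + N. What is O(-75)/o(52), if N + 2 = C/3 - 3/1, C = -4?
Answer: 22906/21 ≈ 1090.8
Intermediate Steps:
N = -19/3 (N = -2 + (-4/3 - 3/1) = -2 + (-4*⅓ - 3*1) = -2 + (-4/3 - 3) = -2 - 13/3 = -19/3 ≈ -6.3333)
O(j) = -19/3 - 4*j (O(j) = -4*j - 19/3 = -19/3 - 4*j)
O(-75)/o(52) = (-19/3 - 4*(-75))/((14/52)) = (-19/3 + 300)/((14*(1/52))) = 881/(3*(7/26)) = (881/3)*(26/7) = 22906/21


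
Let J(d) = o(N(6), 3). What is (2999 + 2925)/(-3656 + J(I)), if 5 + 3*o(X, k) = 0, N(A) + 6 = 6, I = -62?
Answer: -17772/10973 ≈ -1.6196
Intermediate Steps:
N(A) = 0 (N(A) = -6 + 6 = 0)
o(X, k) = -5/3 (o(X, k) = -5/3 + (1/3)*0 = -5/3 + 0 = -5/3)
J(d) = -5/3
(2999 + 2925)/(-3656 + J(I)) = (2999 + 2925)/(-3656 - 5/3) = 5924/(-10973/3) = 5924*(-3/10973) = -17772/10973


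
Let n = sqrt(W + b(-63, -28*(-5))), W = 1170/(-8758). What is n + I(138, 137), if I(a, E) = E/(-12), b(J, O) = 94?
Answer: -137/12 + sqrt(1799948539)/4379 ≈ -1.7282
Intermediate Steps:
I(a, E) = -E/12 (I(a, E) = E*(-1/12) = -E/12)
W = -585/4379 (W = 1170*(-1/8758) = -585/4379 ≈ -0.13359)
n = sqrt(1799948539)/4379 (n = sqrt(-585/4379 + 94) = sqrt(411041/4379) = sqrt(1799948539)/4379 ≈ 9.6885)
n + I(138, 137) = sqrt(1799948539)/4379 - 1/12*137 = sqrt(1799948539)/4379 - 137/12 = -137/12 + sqrt(1799948539)/4379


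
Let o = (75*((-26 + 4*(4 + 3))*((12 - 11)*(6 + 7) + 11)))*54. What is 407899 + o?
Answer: 602299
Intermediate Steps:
o = 194400 (o = (75*((-26 + 4*7)*(1*13 + 11)))*54 = (75*((-26 + 28)*(13 + 11)))*54 = (75*(2*24))*54 = (75*48)*54 = 3600*54 = 194400)
407899 + o = 407899 + 194400 = 602299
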